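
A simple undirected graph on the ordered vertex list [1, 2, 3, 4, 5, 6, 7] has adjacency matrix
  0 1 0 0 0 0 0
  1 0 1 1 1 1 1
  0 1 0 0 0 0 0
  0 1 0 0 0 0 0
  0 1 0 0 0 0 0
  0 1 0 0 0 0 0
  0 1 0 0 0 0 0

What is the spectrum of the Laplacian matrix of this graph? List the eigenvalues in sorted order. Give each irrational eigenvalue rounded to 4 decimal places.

Reading degrees in the order [1, 2, 3, 4, 5, 6, 7] gives [1, 6, 1, 1, 1, 1, 1]; set D = diag(1, 6, 1, 1, 1, 1, 1) and form L = D - A. Since every row of L sums to 0, the all-ones vector is in the kernel and 0 is an eigenvalue. The single zero eigenvalue shows the graph is connected. By the matrix-tree theorem the graph has (1/7) * product of the nonzero eigenvalues = 1 spanning tree.

[0, 1, 1, 1, 1, 1, 7]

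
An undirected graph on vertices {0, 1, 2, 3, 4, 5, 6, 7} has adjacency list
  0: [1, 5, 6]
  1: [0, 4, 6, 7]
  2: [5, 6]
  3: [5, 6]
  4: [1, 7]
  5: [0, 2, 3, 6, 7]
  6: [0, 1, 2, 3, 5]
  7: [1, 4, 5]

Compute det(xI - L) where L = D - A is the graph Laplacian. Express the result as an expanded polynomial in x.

Each diagonal entry of L is the vertex degree and each off-diagonal entry is -1 where an edge is present, 0 otherwise; in the order [0, 1, 2, 3, 4, 5, 6, 7] the diagonal is [3, 4, 2, 2, 2, 5, 5, 3]. Computing det(xI - L) by cofactor expansion (or equivalently via sum-over-permutations) gives x^8 - 26x^7 + 277x^6 - 1560x^5 + 4990x^4 - 9014x^3 + 8452x^2 - 3136x. Since p(0) = det(-L) = 0, x divides p(x). The largest eigenvalue, 6.5616, is at most the vertex count 8.

x^8 - 26x^7 + 277x^6 - 1560x^5 + 4990x^4 - 9014x^3 + 8452x^2 - 3136x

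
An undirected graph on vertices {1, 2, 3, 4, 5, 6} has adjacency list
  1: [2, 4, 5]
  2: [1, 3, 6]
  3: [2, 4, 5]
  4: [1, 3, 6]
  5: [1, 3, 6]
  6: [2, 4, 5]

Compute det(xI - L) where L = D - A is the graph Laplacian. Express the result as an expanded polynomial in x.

x^6 - 18x^5 + 126x^4 - 432x^3 + 729x^2 - 486x

Reading degrees in the order [1, 2, 3, 4, 5, 6] gives [3, 3, 3, 3, 3, 3]; set D = diag(3, 3, 3, 3, 3, 3) and form L = D - A. L has integer entries, so p(x) = det(xI - L) has integer coefficients. Expanding the determinant yields x^6 - 18x^5 + 126x^4 - 432x^3 + 729x^2 - 486x. Since p(0) = det(-L) = 0, x divides p(x).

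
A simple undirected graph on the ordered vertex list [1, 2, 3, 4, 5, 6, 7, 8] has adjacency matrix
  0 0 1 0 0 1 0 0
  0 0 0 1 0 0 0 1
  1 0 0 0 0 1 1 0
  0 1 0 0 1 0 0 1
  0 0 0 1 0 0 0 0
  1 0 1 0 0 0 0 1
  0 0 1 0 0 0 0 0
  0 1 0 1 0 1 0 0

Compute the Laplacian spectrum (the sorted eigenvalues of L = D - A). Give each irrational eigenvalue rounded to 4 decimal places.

[0, 0.2679, 1, 1.2679, 3, 3.7321, 4, 4.7321]

Each diagonal entry of L is the vertex degree and each off-diagonal entry is -1 where an edge is present, 0 otherwise; in the order [1, 2, 3, 4, 5, 6, 7, 8] the diagonal is [2, 2, 3, 3, 1, 3, 1, 3]. Diagonalising L (or applying a numerical eigensolver to the 8x8 matrix) gives the spectrum above. The single zero eigenvalue shows the graph is connected. By the matrix-tree theorem the graph has (1/8) * product of the nonzero eigenvalues = 9 spanning trees.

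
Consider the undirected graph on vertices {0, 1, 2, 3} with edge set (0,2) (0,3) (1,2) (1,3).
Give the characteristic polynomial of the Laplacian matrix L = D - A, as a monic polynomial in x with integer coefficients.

Reading degrees in the order [0, 1, 2, 3] gives [2, 2, 2, 2]; set D = diag(2, 2, 2, 2) and form L = D - A. L has integer entries, so p(x) = det(xI - L) has integer coefficients. Expanding the determinant yields x^4 - 8x^3 + 20x^2 - 16x. The constant term is 0 because L is singular (the all-ones vector lies in its kernel). By the matrix-tree theorem the graph has (1/4) * product of the nonzero eigenvalues = 4 spanning trees.

x^4 - 8x^3 + 20x^2 - 16x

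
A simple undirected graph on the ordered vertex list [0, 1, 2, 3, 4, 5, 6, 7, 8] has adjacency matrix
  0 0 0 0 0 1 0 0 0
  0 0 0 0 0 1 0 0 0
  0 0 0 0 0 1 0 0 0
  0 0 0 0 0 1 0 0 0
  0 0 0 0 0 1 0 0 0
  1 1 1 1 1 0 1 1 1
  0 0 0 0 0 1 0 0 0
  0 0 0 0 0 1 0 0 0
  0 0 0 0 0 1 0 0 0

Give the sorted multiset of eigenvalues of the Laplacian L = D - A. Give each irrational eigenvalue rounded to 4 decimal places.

Reading degrees in the order [0, 1, 2, 3, 4, 5, 6, 7, 8] gives [1, 1, 1, 1, 1, 8, 1, 1, 1]; set D = diag(1, 1, 1, 1, 1, 8, 1, 1, 1) and form L = D - A. Diagonalising L (or applying a numerical eigensolver to the 9x9 matrix) gives the spectrum above. The single zero eigenvalue shows the graph is connected. By the matrix-tree theorem the graph has (1/9) * product of the nonzero eigenvalues = 1 spanning tree. There is one zero in the spectrum, matching the 1 component.

[0, 1, 1, 1, 1, 1, 1, 1, 9]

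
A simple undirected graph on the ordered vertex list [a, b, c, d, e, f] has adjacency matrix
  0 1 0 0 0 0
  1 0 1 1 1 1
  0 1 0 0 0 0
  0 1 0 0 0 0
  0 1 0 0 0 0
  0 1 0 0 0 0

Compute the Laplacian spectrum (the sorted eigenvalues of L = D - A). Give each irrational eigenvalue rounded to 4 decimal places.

Reading degrees in the order [a, b, c, d, e, f] gives [1, 5, 1, 1, 1, 1]; set D = diag(1, 5, 1, 1, 1, 1) and form L = D - A. Diagonalising L (or applying a numerical eigensolver to the 6x6 matrix) gives the spectrum above. The single zero eigenvalue shows the graph is connected. The largest eigenvalue, 6, is at most the vertex count 6. There is one zero in the spectrum, matching the 1 component.

[0, 1, 1, 1, 1, 6]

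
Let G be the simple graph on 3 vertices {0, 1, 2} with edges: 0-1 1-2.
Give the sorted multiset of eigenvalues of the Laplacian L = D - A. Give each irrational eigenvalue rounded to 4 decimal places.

Each diagonal entry of L is the vertex degree and each off-diagonal entry is -1 where an edge is present, 0 otherwise; in the order [0, 1, 2] the diagonal is [1, 2, 1]. L is symmetric positive semidefinite, so every eigenvalue is real and nonnegative. The single zero eigenvalue shows the graph is connected. The largest eigenvalue, 3, is at most the vertex count 3. The eigenvalues sum to 4, which equals trace(L) = 2|E|.

[0, 1, 3]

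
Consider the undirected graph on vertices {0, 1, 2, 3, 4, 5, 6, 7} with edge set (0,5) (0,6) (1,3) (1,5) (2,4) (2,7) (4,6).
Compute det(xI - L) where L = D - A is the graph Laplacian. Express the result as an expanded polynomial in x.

With the vertex order [0, 1, 2, 3, 4, 5, 6, 7], the degrees are [2, 2, 2, 1, 2, 2, 2, 1], giving D = diag(2, 2, 2, 1, 2, 2, 2, 1) and L = D - A. Computing det(xI - L) by cofactor expansion (or equivalently via sum-over-permutations) gives x^8 - 14x^7 + 78x^6 - 220x^5 + 330x^4 - 252x^3 + 84x^2 - 8x. Since p(0) = det(-L) = 0, x divides p(x). By the matrix-tree theorem the graph has (1/8) * product of the nonzero eigenvalues = 1 spanning tree.

x^8 - 14x^7 + 78x^6 - 220x^5 + 330x^4 - 252x^3 + 84x^2 - 8x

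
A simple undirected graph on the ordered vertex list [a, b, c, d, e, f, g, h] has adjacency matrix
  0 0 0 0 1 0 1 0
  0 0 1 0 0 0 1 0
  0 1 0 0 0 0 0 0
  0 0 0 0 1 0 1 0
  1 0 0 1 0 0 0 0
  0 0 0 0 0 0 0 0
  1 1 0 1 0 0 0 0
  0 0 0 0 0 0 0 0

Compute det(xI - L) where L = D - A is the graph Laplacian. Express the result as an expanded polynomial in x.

With the vertex order [a, b, c, d, e, f, g, h], the degrees are [2, 2, 1, 2, 2, 0, 3, 0], giving D = diag(2, 2, 1, 2, 2, 0, 3, 0) and L = D - A. L has integer entries, so p(x) = det(xI - L) has integer coefficients. Expanding the determinant yields x^8 - 12x^7 + 53x^6 - 106x^5 + 92x^4 - 24x^3. The coefficient of x^7 equals -trace(L) = -12, matching the sum of degrees.

x^8 - 12x^7 + 53x^6 - 106x^5 + 92x^4 - 24x^3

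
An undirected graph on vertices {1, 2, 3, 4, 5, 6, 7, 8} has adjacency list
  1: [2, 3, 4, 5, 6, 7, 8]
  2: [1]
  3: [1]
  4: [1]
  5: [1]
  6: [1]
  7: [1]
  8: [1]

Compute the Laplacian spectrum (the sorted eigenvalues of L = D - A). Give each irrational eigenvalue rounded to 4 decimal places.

[0, 1, 1, 1, 1, 1, 1, 8]

Reading degrees in the order [1, 2, 3, 4, 5, 6, 7, 8] gives [7, 1, 1, 1, 1, 1, 1, 1]; set D = diag(7, 1, 1, 1, 1, 1, 1, 1) and form L = D - A. Diagonalising L (or applying a numerical eigensolver to the 8x8 matrix) gives the spectrum above. The single zero eigenvalue shows the graph is connected. The largest eigenvalue, 8, is at most the vertex count 8.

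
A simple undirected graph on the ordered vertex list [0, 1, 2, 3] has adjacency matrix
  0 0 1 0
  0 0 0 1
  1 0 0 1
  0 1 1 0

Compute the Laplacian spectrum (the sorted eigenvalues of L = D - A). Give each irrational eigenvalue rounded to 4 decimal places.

With the vertex order [0, 1, 2, 3], the degrees are [1, 1, 2, 2], giving D = diag(1, 1, 2, 2) and L = D - A. L is symmetric positive semidefinite, so every eigenvalue is real and nonnegative. The largest eigenvalue, 3.4142, is at most the vertex count 4.

[0, 0.5858, 2, 3.4142]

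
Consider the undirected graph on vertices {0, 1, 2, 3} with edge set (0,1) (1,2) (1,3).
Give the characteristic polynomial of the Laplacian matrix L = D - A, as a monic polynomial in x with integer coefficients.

x^4 - 6x^3 + 9x^2 - 4x

With the vertex order [0, 1, 2, 3], the degrees are [1, 3, 1, 1], giving D = diag(1, 3, 1, 1) and L = D - A. L has integer entries, so p(x) = det(xI - L) has integer coefficients. Expanding the determinant yields x^4 - 6x^3 + 9x^2 - 4x. The coefficient of x^3 equals -trace(L) = -6, matching the sum of degrees. There is one zero in the spectrum, matching the 1 component. By the matrix-tree theorem the graph has (1/4) * product of the nonzero eigenvalues = 1 spanning tree.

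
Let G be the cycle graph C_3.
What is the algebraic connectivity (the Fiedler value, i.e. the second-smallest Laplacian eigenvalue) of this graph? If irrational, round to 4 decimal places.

The graph has 3 vertices and degree multiset [2, 2, 2]; D is the diagonal matrix of degrees and L = D - A. The sorted Laplacian eigenvalues are [0, 3, 3]; the algebraic connectivity is the second entry, 3. There is one zero in the spectrum, matching the 1 component.

3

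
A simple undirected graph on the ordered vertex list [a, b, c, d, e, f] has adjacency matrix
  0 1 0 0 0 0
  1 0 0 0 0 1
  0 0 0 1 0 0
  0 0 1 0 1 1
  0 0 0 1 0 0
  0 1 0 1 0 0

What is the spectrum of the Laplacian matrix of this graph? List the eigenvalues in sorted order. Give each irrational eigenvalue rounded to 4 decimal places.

Reading degrees in the order [a, b, c, d, e, f] gives [1, 2, 1, 3, 1, 2]; set D = diag(1, 2, 1, 3, 1, 2) and form L = D - A. Since every row of L sums to 0, the all-ones vector is in the kernel and 0 is an eigenvalue. By the matrix-tree theorem the graph has (1/6) * product of the nonzero eigenvalues = 1 spanning tree.

[0, 0.3249, 1, 1.4608, 3, 4.2143]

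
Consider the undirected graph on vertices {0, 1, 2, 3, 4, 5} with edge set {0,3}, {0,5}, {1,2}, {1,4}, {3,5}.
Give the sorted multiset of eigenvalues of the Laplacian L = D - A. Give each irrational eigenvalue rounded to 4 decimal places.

[0, 0, 1, 3, 3, 3]

Reading degrees in the order [0, 1, 2, 3, 4, 5] gives [2, 2, 1, 2, 1, 2]; set D = diag(2, 2, 1, 2, 1, 2) and form L = D - A. L is symmetric positive semidefinite, so every eigenvalue is real and nonnegative. The 2 zero eigenvalues correspond to the 2 connected components. The largest eigenvalue, 3, is at most the vertex count 6. The eigenvalues sum to 10, which equals trace(L) = 2|E|.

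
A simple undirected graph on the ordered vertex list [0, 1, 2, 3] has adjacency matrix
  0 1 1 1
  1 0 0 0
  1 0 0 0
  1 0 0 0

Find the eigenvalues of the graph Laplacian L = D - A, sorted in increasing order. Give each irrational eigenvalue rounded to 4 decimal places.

Each diagonal entry of L is the vertex degree and each off-diagonal entry is -1 where an edge is present, 0 otherwise; in the order [0, 1, 2, 3] the diagonal is [3, 1, 1, 1]. L is symmetric positive semidefinite, so every eigenvalue is real and nonnegative. The single zero eigenvalue shows the graph is connected. The eigenvalues sum to 6, which equals trace(L) = 2|E|.

[0, 1, 1, 4]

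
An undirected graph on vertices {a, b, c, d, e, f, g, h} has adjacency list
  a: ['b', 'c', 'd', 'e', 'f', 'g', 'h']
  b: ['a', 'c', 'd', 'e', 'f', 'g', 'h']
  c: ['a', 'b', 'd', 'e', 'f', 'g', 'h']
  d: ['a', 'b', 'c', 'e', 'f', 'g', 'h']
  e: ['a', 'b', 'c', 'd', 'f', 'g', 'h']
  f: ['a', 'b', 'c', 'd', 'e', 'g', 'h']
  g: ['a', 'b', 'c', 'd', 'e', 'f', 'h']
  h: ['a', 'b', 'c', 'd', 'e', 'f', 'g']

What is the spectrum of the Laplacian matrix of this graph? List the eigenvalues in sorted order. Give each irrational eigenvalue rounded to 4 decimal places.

[0, 8, 8, 8, 8, 8, 8, 8]

With the vertex order [a, b, c, d, e, f, g, h], the degrees are [7, 7, 7, 7, 7, 7, 7, 7], giving D = diag(7, 7, 7, 7, 7, 7, 7, 7) and L = D - A. The multiplicity of 0 as a Laplacian eigenvalue equals the number of connected components. The single zero eigenvalue shows the graph is connected. The eigenvalues sum to 56, which equals trace(L) = 2|E|.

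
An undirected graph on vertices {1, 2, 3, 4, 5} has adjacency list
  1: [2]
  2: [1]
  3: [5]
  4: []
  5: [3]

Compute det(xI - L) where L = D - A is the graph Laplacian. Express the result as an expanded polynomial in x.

x^5 - 4x^4 + 4x^3

Each diagonal entry of L is the vertex degree and each off-diagonal entry is -1 where an edge is present, 0 otherwise; in the order [1, 2, 3, 4, 5] the diagonal is [1, 1, 1, 0, 1]. Computing det(xI - L) by cofactor expansion (or equivalently via sum-over-permutations) gives x^5 - 4x^4 + 4x^3. Since p(0) = det(-L) = 0, x divides p(x).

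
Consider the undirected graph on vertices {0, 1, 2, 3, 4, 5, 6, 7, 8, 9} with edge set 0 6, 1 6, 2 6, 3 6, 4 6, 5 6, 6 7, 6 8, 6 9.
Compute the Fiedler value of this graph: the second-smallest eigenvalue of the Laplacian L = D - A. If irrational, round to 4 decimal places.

Reading degrees in the order [0, 1, 2, 3, 4, 5, 6, 7, 8, 9] gives [1, 1, 1, 1, 1, 1, 9, 1, 1, 1]; set D = diag(1, 1, 1, 1, 1, 1, 9, 1, 1, 1) and form L = D - A. The smallest Laplacian eigenvalue is always 0. The next one, lambda_2 = 1, measures how hard the graph is to disconnect: larger values mean better connectivity. There is one zero in the spectrum, matching the 1 component. By the matrix-tree theorem the graph has (1/10) * product of the nonzero eigenvalues = 1 spanning tree.

1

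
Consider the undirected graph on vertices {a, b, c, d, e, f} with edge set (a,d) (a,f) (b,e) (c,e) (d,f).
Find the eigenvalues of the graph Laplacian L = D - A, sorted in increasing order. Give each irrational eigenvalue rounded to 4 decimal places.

[0, 0, 1, 3, 3, 3]

Reading degrees in the order [a, b, c, d, e, f] gives [2, 1, 1, 2, 2, 2]; set D = diag(2, 1, 1, 2, 2, 2) and form L = D - A. Diagonalising L (or applying a numerical eigensolver to the 6x6 matrix) gives the spectrum above. The 2 zero eigenvalues correspond to the 2 connected components.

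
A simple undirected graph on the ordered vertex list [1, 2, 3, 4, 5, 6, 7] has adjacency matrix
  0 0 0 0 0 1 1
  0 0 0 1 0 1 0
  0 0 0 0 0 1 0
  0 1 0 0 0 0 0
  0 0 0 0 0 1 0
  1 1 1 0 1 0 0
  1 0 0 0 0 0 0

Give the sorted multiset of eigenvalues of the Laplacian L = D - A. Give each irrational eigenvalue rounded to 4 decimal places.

Each diagonal entry of L is the vertex degree and each off-diagonal entry is -1 where an edge is present, 0 otherwise; in the order [1, 2, 3, 4, 5, 6, 7] the diagonal is [2, 2, 1, 1, 1, 4, 1]. The multiplicity of 0 as a Laplacian eigenvalue equals the number of connected components. The single zero eigenvalue shows the graph is connected. The eigenvalues sum to 12, which equals trace(L) = 2|E|.

[0, 0.3820, 0.6086, 1, 2.2271, 2.6180, 5.1642]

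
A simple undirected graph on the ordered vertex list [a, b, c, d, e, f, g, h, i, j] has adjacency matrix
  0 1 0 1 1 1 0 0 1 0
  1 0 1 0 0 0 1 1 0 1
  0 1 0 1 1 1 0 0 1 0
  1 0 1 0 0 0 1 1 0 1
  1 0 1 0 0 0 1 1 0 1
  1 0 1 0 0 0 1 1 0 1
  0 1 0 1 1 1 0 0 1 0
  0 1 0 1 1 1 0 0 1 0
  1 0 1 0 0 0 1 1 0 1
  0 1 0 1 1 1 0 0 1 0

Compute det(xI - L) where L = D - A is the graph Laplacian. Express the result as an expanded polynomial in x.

x^10 - 50x^9 + 1100x^8 - 14000x^7 + 113750x^6 - 612500x^5 + 2187500x^4 - 5000000x^3 + 6640625x^2 - 3906250x

Reading degrees in the order [a, b, c, d, e, f, g, h, i, j] gives [5, 5, 5, 5, 5, 5, 5, 5, 5, 5]; set D = diag(5, 5, 5, 5, 5, 5, 5, 5, 5, 5) and form L = D - A. Computing det(xI - L) by cofactor expansion (or equivalently via sum-over-permutations) gives x^10 - 50x^9 + 1100x^8 - 14000x^7 + 113750x^6 - 612500x^5 + 2187500x^4 - 5000000x^3 + 6640625x^2 - 3906250x. The constant term is 0 because L is singular (the all-ones vector lies in its kernel).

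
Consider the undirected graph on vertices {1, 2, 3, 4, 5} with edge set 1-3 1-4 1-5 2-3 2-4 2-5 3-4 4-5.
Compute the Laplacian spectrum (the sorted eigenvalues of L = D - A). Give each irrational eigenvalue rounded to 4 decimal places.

Each diagonal entry of L is the vertex degree and each off-diagonal entry is -1 where an edge is present, 0 otherwise; in the order [1, 2, 3, 4, 5] the diagonal is [3, 3, 3, 4, 3]. The multiplicity of 0 as a Laplacian eigenvalue equals the number of connected components. The single zero eigenvalue shows the graph is connected. By the matrix-tree theorem the graph has (1/5) * product of the nonzero eigenvalues = 45 spanning trees.

[0, 3, 3, 5, 5]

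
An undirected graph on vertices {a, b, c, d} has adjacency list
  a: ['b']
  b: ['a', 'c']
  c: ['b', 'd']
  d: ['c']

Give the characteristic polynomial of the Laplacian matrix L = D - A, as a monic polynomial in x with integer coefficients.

Reading degrees in the order [a, b, c, d] gives [1, 2, 2, 1]; set D = diag(1, 2, 2, 1) and form L = D - A. Computing det(xI - L) by cofactor expansion (or equivalently via sum-over-permutations) gives x^4 - 6x^3 + 10x^2 - 4x. Since p(0) = det(-L) = 0, x divides p(x). The eigenvalues sum to 6, which equals trace(L) = 2|E|.

x^4 - 6x^3 + 10x^2 - 4x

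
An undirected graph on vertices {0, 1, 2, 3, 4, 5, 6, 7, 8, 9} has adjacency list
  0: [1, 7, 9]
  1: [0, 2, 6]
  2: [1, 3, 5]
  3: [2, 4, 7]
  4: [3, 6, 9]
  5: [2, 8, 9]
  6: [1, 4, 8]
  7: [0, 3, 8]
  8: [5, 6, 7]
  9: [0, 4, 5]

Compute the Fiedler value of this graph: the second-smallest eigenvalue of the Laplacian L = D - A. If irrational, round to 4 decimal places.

2

With the vertex order [0, 1, 2, 3, 4, 5, 6, 7, 8, 9], the degrees are [3, 3, 3, 3, 3, 3, 3, 3, 3, 3], giving D = diag(3, 3, 3, 3, 3, 3, 3, 3, 3, 3) and L = D - A. Computing the eigenvalues of L and sorting gives [0, 2, 2, 2, 2, 2, 5, 5, 5, 5]. The Fiedler value lambda_2 = 2 is strictly positive, so the graph is connected. The eigenvalues sum to 30, which equals trace(L) = 2|E|.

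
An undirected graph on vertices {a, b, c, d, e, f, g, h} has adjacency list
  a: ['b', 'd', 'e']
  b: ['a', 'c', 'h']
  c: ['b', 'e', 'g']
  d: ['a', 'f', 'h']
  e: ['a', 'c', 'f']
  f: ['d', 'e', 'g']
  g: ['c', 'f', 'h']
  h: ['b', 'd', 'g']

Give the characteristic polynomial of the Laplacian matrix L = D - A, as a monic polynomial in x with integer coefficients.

With the vertex order [a, b, c, d, e, f, g, h], the degrees are [3, 3, 3, 3, 3, 3, 3, 3], giving D = diag(3, 3, 3, 3, 3, 3, 3, 3) and L = D - A. L has integer entries, so p(x) = det(xI - L) has integer coefficients. Expanding the determinant yields x^8 - 24x^7 + 240x^6 - 1296x^5 + 4080x^4 - 7488x^3 + 7424x^2 - 3072x. The coefficient of x^7 equals -trace(L) = -24, matching the sum of degrees. The eigenvalues sum to 24, which equals trace(L) = 2|E|. The largest eigenvalue, 6, is at most the vertex count 8.

x^8 - 24x^7 + 240x^6 - 1296x^5 + 4080x^4 - 7488x^3 + 7424x^2 - 3072x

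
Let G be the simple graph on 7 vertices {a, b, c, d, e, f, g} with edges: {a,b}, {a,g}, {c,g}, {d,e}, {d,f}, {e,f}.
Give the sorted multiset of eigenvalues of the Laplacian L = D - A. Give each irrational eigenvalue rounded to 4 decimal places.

With the vertex order [a, b, c, d, e, f, g], the degrees are [2, 1, 1, 2, 2, 2, 2], giving D = diag(2, 1, 1, 2, 2, 2, 2) and L = D - A. L is symmetric positive semidefinite, so every eigenvalue is real and nonnegative. The 2 zero eigenvalues correspond to the 2 connected components. The eigenvalues sum to 12, which equals trace(L) = 2|E|. The largest eigenvalue, 3.4142, is at most the vertex count 7.

[0, 0, 0.5858, 2, 3, 3, 3.4142]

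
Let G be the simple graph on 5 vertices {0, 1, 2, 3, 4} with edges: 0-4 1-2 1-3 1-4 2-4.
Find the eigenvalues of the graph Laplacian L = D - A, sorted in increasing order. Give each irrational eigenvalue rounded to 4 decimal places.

Reading degrees in the order [0, 1, 2, 3, 4] gives [1, 3, 2, 1, 3]; set D = diag(1, 3, 2, 1, 3) and form L = D - A. The multiplicity of 0 as a Laplacian eigenvalue equals the number of connected components. The single zero eigenvalue shows the graph is connected. The largest eigenvalue, 4.3028, is at most the vertex count 5.

[0, 0.6972, 1.3820, 3.6180, 4.3028]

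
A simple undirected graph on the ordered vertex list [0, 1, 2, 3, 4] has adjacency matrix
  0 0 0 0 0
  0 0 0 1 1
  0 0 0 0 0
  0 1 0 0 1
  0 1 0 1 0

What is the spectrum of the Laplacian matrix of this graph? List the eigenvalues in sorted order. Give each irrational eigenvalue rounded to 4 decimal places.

[0, 0, 0, 3, 3]

With the vertex order [0, 1, 2, 3, 4], the degrees are [0, 2, 0, 2, 2], giving D = diag(0, 2, 0, 2, 2) and L = D - A. L is symmetric positive semidefinite, so every eigenvalue is real and nonnegative. The 3 zero eigenvalues correspond to the 3 connected components. The largest eigenvalue, 3, is at most the vertex count 5.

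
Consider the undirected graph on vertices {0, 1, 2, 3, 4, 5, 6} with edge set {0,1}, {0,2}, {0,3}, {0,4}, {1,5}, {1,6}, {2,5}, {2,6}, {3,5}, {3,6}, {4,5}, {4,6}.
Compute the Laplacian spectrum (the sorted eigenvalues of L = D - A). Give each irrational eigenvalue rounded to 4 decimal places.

Each diagonal entry of L is the vertex degree and each off-diagonal entry is -1 where an edge is present, 0 otherwise; in the order [0, 1, 2, 3, 4, 5, 6] the diagonal is [4, 3, 3, 3, 3, 4, 4]. Diagonalising L (or applying a numerical eigensolver to the 7x7 matrix) gives the spectrum above. The single zero eigenvalue shows the graph is connected. The largest eigenvalue, 7, is at most the vertex count 7. By the matrix-tree theorem the graph has (1/7) * product of the nonzero eigenvalues = 432 spanning trees.

[0, 3, 3, 3, 4, 4, 7]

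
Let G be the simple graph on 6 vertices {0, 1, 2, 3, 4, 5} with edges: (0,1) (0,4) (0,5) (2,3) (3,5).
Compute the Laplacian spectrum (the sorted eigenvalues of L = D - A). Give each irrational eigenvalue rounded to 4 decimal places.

Each diagonal entry of L is the vertex degree and each off-diagonal entry is -1 where an edge is present, 0 otherwise; in the order [0, 1, 2, 3, 4, 5] the diagonal is [3, 1, 1, 2, 1, 2]. Diagonalising L (or applying a numerical eigensolver to the 6x6 matrix) gives the spectrum above. There is one zero in the spectrum, matching the 1 component.

[0, 0.3249, 1, 1.4608, 3, 4.2143]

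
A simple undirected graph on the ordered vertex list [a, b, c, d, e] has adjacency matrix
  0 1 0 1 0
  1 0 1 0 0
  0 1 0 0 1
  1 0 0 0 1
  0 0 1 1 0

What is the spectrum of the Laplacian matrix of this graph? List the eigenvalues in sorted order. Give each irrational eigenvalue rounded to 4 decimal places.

With the vertex order [a, b, c, d, e], the degrees are [2, 2, 2, 2, 2], giving D = diag(2, 2, 2, 2, 2) and L = D - A. Diagonalising L (or applying a numerical eigensolver to the 5x5 matrix) gives the spectrum above.

[0, 1.3820, 1.3820, 3.6180, 3.6180]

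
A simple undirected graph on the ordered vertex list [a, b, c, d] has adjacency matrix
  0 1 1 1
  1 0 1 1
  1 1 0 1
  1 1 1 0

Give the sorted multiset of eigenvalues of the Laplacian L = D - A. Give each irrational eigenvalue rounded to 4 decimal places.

Each diagonal entry of L is the vertex degree and each off-diagonal entry is -1 where an edge is present, 0 otherwise; in the order [a, b, c, d] the diagonal is [3, 3, 3, 3]. Since every row of L sums to 0, the all-ones vector is in the kernel and 0 is an eigenvalue. The largest eigenvalue, 4, is at most the vertex count 4. The eigenvalues sum to 12, which equals trace(L) = 2|E|.

[0, 4, 4, 4]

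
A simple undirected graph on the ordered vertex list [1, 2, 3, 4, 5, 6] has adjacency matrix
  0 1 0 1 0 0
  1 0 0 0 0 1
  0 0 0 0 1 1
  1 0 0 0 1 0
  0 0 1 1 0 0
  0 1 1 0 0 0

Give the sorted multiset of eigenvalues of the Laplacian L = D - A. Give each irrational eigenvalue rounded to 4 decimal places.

With the vertex order [1, 2, 3, 4, 5, 6], the degrees are [2, 2, 2, 2, 2, 2], giving D = diag(2, 2, 2, 2, 2, 2) and L = D - A. L is symmetric positive semidefinite, so every eigenvalue is real and nonnegative. The largest eigenvalue, 4, is at most the vertex count 6.

[0, 1, 1, 3, 3, 4]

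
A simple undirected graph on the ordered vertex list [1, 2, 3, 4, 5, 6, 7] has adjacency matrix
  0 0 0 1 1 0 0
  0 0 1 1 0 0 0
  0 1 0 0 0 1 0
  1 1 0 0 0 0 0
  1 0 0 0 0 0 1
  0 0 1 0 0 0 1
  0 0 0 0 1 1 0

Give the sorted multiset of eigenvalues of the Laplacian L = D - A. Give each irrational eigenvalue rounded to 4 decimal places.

With the vertex order [1, 2, 3, 4, 5, 6, 7], the degrees are [2, 2, 2, 2, 2, 2, 2], giving D = diag(2, 2, 2, 2, 2, 2, 2) and L = D - A. Diagonalising L (or applying a numerical eigensolver to the 7x7 matrix) gives the spectrum above. The single zero eigenvalue shows the graph is connected. The eigenvalues sum to 14, which equals trace(L) = 2|E|.

[0, 0.7530, 0.7530, 2.4450, 2.4450, 3.8019, 3.8019]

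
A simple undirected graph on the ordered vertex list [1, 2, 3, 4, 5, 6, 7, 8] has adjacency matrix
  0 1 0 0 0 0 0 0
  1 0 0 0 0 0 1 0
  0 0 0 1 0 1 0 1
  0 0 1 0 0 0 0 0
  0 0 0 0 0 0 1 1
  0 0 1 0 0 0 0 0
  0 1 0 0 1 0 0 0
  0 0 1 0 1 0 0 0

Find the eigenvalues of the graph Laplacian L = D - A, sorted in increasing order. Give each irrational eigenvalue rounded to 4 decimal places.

[0, 0.1667, 0.7276, 1, 1.6353, 2.6729, 3.5643, 4.2332]

With the vertex order [1, 2, 3, 4, 5, 6, 7, 8], the degrees are [1, 2, 3, 1, 2, 1, 2, 2], giving D = diag(1, 2, 3, 1, 2, 1, 2, 2) and L = D - A. The multiplicity of 0 as a Laplacian eigenvalue equals the number of connected components. The eigenvalues sum to 14, which equals trace(L) = 2|E|. By the matrix-tree theorem the graph has (1/8) * product of the nonzero eigenvalues = 1 spanning tree.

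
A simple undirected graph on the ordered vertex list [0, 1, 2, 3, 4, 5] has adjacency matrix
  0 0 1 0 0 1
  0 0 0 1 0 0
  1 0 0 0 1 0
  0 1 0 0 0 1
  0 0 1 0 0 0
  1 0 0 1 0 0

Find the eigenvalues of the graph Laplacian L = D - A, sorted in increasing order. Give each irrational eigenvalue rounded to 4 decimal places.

[0, 0.2679, 1, 2, 3, 3.7321]

Each diagonal entry of L is the vertex degree and each off-diagonal entry is -1 where an edge is present, 0 otherwise; in the order [0, 1, 2, 3, 4, 5] the diagonal is [2, 1, 2, 2, 1, 2]. L is symmetric positive semidefinite, so every eigenvalue is real and nonnegative. The single zero eigenvalue shows the graph is connected. The largest eigenvalue, 3.7321, is at most the vertex count 6.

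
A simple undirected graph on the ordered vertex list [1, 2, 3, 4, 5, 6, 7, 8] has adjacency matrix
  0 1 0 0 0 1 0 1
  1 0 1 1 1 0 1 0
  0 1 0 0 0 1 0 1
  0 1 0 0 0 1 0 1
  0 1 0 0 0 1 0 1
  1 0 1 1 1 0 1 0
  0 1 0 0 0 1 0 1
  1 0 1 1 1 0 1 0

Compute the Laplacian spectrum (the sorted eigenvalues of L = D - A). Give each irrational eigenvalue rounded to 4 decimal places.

[0, 3, 3, 3, 3, 5, 5, 8]

Reading degrees in the order [1, 2, 3, 4, 5, 6, 7, 8] gives [3, 5, 3, 3, 3, 5, 3, 5]; set D = diag(3, 5, 3, 3, 3, 5, 3, 5) and form L = D - A. The multiplicity of 0 as a Laplacian eigenvalue equals the number of connected components. The single zero eigenvalue shows the graph is connected.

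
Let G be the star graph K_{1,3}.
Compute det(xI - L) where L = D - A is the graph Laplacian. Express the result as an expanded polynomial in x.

The graph has 4 vertices and degree multiset [3, 1, 1, 1]; D is the diagonal matrix of degrees and L = D - A. Computing det(xI - L) by cofactor expansion (or equivalently via sum-over-permutations) gives x^4 - 6x^3 + 9x^2 - 4x. Since p(0) = det(-L) = 0, x divides p(x). By the matrix-tree theorem the graph has (1/4) * product of the nonzero eigenvalues = 1 spanning tree.

x^4 - 6x^3 + 9x^2 - 4x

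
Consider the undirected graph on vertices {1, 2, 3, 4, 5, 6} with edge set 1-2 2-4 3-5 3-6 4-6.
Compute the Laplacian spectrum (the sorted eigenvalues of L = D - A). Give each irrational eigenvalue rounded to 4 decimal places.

[0, 0.2679, 1, 2, 3, 3.7321]

Reading degrees in the order [1, 2, 3, 4, 5, 6] gives [1, 2, 2, 2, 1, 2]; set D = diag(1, 2, 2, 2, 1, 2) and form L = D - A. The multiplicity of 0 as a Laplacian eigenvalue equals the number of connected components. By the matrix-tree theorem the graph has (1/6) * product of the nonzero eigenvalues = 1 spanning tree. The eigenvalues sum to 10, which equals trace(L) = 2|E|.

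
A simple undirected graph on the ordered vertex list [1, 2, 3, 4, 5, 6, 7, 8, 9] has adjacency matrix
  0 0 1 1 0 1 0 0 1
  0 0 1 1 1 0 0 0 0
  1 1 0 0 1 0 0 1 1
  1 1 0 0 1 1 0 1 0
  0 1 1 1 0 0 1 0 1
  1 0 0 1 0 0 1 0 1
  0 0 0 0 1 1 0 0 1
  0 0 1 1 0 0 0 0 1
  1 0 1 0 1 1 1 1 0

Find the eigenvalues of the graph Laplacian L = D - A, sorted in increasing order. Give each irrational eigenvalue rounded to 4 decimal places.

With the vertex order [1, 2, 3, 4, 5, 6, 7, 8, 9], the degrees are [4, 3, 5, 5, 5, 4, 3, 3, 6], giving D = diag(4, 3, 5, 5, 5, 4, 3, 3, 6) and L = D - A. L is symmetric positive semidefinite, so every eigenvalue is real and nonnegative. The single zero eigenvalue shows the graph is connected.

[0, 2.2110, 2.6731, 3.2327, 4.3244, 5.3475, 5.6716, 6.8511, 7.6886]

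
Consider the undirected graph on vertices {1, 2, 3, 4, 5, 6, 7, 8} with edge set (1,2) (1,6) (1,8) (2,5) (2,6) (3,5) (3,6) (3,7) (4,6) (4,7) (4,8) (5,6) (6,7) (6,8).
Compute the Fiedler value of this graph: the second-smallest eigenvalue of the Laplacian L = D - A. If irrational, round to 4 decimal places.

With the vertex order [1, 2, 3, 4, 5, 6, 7, 8], the degrees are [3, 3, 3, 3, 3, 7, 3, 3], giving D = diag(3, 3, 3, 3, 3, 7, 3, 3) and L = D - A. Computing the eigenvalues of L and sorting gives [0, 1.7530, 1.7530, 3.4450, 3.4450, 4.8019, 4.8019, 8]. The Fiedler value lambda_2 = 1.7530 is strictly positive, so the graph is connected. The largest eigenvalue, 8, is at most the vertex count 8.

1.7530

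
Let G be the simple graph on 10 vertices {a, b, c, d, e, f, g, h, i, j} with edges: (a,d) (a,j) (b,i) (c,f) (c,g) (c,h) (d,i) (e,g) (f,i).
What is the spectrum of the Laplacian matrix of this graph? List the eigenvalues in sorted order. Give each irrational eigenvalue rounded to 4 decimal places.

Reading degrees in the order [a, b, c, d, e, f, g, h, i, j] gives [2, 1, 3, 2, 1, 2, 2, 1, 3, 1]; set D = diag(2, 1, 3, 2, 1, 2, 2, 1, 3, 1) and form L = D - A. The multiplicity of 0 as a Laplacian eigenvalue equals the number of connected components. The single zero eigenvalue shows the graph is connected.

[0, 0.1378, 0.4258, 0.6323, 1.3282, 1.5820, 2.3435, 3.0242, 3.9923, 4.5340]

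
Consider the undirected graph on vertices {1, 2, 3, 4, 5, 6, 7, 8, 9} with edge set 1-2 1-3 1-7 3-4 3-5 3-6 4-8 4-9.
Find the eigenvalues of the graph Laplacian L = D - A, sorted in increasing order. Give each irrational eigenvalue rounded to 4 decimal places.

With the vertex order [1, 2, 3, 4, 5, 6, 7, 8, 9], the degrees are [3, 1, 4, 3, 1, 1, 1, 1, 1], giving D = diag(3, 1, 4, 3, 1, 1, 1, 1, 1) and L = D - A. Since every row of L sums to 0, the all-ones vector is in the kernel and 0 is an eigenvalue. The largest eigenvalue, 5.4495, is at most the vertex count 9.

[0, 0.2679, 0.5505, 1, 1, 1, 3, 3.7321, 5.4495]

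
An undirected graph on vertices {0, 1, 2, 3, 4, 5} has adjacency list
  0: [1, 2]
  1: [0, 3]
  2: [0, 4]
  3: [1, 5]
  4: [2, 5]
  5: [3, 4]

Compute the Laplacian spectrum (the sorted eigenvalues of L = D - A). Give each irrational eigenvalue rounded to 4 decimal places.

Each diagonal entry of L is the vertex degree and each off-diagonal entry is -1 where an edge is present, 0 otherwise; in the order [0, 1, 2, 3, 4, 5] the diagonal is [2, 2, 2, 2, 2, 2]. L is symmetric positive semidefinite, so every eigenvalue is real and nonnegative. The largest eigenvalue, 4, is at most the vertex count 6. By the matrix-tree theorem the graph has (1/6) * product of the nonzero eigenvalues = 6 spanning trees.

[0, 1, 1, 3, 3, 4]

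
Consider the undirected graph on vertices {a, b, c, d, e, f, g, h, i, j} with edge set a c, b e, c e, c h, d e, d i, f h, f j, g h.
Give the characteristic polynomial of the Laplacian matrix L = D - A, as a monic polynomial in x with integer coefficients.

With the vertex order [a, b, c, d, e, f, g, h, i, j], the degrees are [1, 1, 3, 2, 3, 2, 1, 3, 1, 1], giving D = diag(1, 1, 3, 2, 3, 2, 1, 3, 1, 1) and L = D - A. Computing det(xI - L) by cofactor expansion (or equivalently via sum-over-permutations) gives x^10 - 18x^9 + 133x^8 - 524x^7 + 1198x^6 - 1624x^5 + 1286x^4 - 568x^3 + 125x^2 - 10x. The coefficient of x^9 equals -trace(L) = -18, matching the sum of degrees. There is one zero in the spectrum, matching the 1 component.

x^10 - 18x^9 + 133x^8 - 524x^7 + 1198x^6 - 1624x^5 + 1286x^4 - 568x^3 + 125x^2 - 10x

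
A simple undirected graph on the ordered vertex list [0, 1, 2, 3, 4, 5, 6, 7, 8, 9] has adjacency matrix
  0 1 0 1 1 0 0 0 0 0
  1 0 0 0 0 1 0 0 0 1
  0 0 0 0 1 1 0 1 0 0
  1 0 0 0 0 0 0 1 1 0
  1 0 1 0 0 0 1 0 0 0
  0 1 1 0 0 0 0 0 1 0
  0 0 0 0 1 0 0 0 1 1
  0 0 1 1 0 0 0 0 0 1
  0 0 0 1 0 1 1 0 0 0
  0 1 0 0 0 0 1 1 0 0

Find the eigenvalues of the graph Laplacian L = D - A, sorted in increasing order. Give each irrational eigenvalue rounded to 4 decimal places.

[0, 2, 2, 2, 2, 2, 5, 5, 5, 5]

With the vertex order [0, 1, 2, 3, 4, 5, 6, 7, 8, 9], the degrees are [3, 3, 3, 3, 3, 3, 3, 3, 3, 3], giving D = diag(3, 3, 3, 3, 3, 3, 3, 3, 3, 3) and L = D - A. The multiplicity of 0 as a Laplacian eigenvalue equals the number of connected components. The single zero eigenvalue shows the graph is connected. By the matrix-tree theorem the graph has (1/10) * product of the nonzero eigenvalues = 2000 spanning trees. The eigenvalues sum to 30, which equals trace(L) = 2|E|.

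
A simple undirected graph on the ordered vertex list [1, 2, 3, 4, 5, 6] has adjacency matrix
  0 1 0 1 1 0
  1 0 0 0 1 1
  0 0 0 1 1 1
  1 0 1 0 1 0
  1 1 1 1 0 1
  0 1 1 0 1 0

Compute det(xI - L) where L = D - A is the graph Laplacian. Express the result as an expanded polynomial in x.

With the vertex order [1, 2, 3, 4, 5, 6], the degrees are [3, 3, 3, 3, 5, 3], giving D = diag(3, 3, 3, 3, 5, 3) and L = D - A. Computing det(xI - L) by cofactor expansion (or equivalently via sum-over-permutations) gives x^6 - 20x^5 + 155x^4 - 580x^3 + 1045x^2 - 726x. The coefficient of x^5 equals -trace(L) = -20, matching the sum of degrees. There is one zero in the spectrum, matching the 1 component. The eigenvalues sum to 20, which equals trace(L) = 2|E|.

x^6 - 20x^5 + 155x^4 - 580x^3 + 1045x^2 - 726x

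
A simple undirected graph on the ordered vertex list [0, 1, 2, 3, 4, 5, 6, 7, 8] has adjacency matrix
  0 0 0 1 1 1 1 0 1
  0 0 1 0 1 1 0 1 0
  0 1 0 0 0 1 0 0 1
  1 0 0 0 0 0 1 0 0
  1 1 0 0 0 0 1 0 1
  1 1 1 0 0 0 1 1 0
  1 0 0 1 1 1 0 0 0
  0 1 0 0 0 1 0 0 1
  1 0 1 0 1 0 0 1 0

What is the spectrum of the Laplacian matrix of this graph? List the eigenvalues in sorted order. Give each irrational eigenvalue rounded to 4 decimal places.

[0, 1.2943, 3, 3, 3.6209, 4.2791, 5.5200, 6.3447, 6.9410]

Each diagonal entry of L is the vertex degree and each off-diagonal entry is -1 where an edge is present, 0 otherwise; in the order [0, 1, 2, 3, 4, 5, 6, 7, 8] the diagonal is [5, 4, 3, 2, 4, 5, 4, 3, 4]. Diagonalising L (or applying a numerical eigensolver to the 9x9 matrix) gives the spectrum above. By the matrix-tree theorem the graph has (1/9) * product of the nonzero eigenvalues = 4875 spanning trees. The largest eigenvalue, 6.9410, is at most the vertex count 9.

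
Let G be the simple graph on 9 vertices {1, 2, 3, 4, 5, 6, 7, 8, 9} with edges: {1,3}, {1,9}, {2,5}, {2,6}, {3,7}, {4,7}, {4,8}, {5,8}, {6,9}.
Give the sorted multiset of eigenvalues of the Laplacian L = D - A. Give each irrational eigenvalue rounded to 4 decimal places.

[0, 0.4679, 0.4679, 1.6527, 1.6527, 3, 3, 3.8794, 3.8794]

Each diagonal entry of L is the vertex degree and each off-diagonal entry is -1 where an edge is present, 0 otherwise; in the order [1, 2, 3, 4, 5, 6, 7, 8, 9] the diagonal is [2, 2, 2, 2, 2, 2, 2, 2, 2]. The multiplicity of 0 as a Laplacian eigenvalue equals the number of connected components. By the matrix-tree theorem the graph has (1/9) * product of the nonzero eigenvalues = 9 spanning trees.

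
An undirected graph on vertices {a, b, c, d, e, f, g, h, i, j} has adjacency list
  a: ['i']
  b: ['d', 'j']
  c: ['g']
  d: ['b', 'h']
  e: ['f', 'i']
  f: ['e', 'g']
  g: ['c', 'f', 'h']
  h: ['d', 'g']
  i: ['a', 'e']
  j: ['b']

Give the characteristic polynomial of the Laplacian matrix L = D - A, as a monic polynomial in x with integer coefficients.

x^10 - 18x^9 + 135x^8 - 548x^7 + 1309x^6 - 1874x^5 + 1568x^4 - 712x^3 + 149x^2 - 10x

Each diagonal entry of L is the vertex degree and each off-diagonal entry is -1 where an edge is present, 0 otherwise; in the order [a, b, c, d, e, f, g, h, i, j] the diagonal is [1, 2, 1, 2, 2, 2, 3, 2, 2, 1]. L has integer entries, so p(x) = det(xI - L) has integer coefficients. Expanding the determinant yields x^10 - 18x^9 + 135x^8 - 548x^7 + 1309x^6 - 1874x^5 + 1568x^4 - 712x^3 + 149x^2 - 10x. The coefficient of x^9 equals -trace(L) = -18, matching the sum of degrees. The largest eigenvalue, 4.3772, is at most the vertex count 10.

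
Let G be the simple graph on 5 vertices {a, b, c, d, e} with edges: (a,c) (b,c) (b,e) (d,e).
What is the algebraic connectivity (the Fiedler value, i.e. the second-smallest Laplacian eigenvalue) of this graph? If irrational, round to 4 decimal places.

0.3820

With the vertex order [a, b, c, d, e], the degrees are [1, 2, 2, 1, 2], giving D = diag(1, 2, 2, 1, 2) and L = D - A. Computing the eigenvalues of L and sorting gives [0, 0.3820, 1.3820, 2.6180, 3.6180]. The Fiedler value lambda_2 = 0.3820 is strictly positive, so the graph is connected. The eigenvalues sum to 8, which equals trace(L) = 2|E|.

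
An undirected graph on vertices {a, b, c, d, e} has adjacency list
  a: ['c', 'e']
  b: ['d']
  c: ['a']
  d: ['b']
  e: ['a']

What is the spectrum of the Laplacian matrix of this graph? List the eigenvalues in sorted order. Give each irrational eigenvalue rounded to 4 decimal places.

With the vertex order [a, b, c, d, e], the degrees are [2, 1, 1, 1, 1], giving D = diag(2, 1, 1, 1, 1) and L = D - A. L is symmetric positive semidefinite, so every eigenvalue is real and nonnegative. The 2 zero eigenvalues correspond to the 2 connected components. There are 2 zeros in the spectrum, matching the 2 components.

[0, 0, 1, 2, 3]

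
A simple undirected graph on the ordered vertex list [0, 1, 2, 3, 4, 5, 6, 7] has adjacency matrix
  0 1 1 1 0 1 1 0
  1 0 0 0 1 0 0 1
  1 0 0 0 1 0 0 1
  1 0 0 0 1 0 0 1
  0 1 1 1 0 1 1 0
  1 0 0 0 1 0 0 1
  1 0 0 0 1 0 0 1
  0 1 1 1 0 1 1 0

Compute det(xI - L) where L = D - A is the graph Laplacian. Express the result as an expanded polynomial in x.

x^8 - 30x^7 + 375x^6 - 2540x^5 + 10095x^4 - 23598x^3 + 30105x^2 - 16200x

Each diagonal entry of L is the vertex degree and each off-diagonal entry is -1 where an edge is present, 0 otherwise; in the order [0, 1, 2, 3, 4, 5, 6, 7] the diagonal is [5, 3, 3, 3, 5, 3, 3, 5]. L has integer entries, so p(x) = det(xI - L) has integer coefficients. Expanding the determinant yields x^8 - 30x^7 + 375x^6 - 2540x^5 + 10095x^4 - 23598x^3 + 30105x^2 - 16200x. Since p(0) = det(-L) = 0, x divides p(x).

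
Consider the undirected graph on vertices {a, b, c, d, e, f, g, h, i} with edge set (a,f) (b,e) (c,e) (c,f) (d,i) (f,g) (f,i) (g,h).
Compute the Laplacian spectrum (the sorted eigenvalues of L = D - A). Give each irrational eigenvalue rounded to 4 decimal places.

Each diagonal entry of L is the vertex degree and each off-diagonal entry is -1 where an edge is present, 0 otherwise; in the order [a, b, c, d, e, f, g, h, i] the diagonal is [1, 1, 2, 1, 2, 4, 2, 1, 2]. Diagonalising L (or applying a numerical eigensolver to the 9x9 matrix) gives the spectrum above. There is one zero in the spectrum, matching the 1 component.

[0, 0.2398, 0.3820, 0.7199, 1.4240, 2.2032, 2.6180, 3.1692, 5.2439]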